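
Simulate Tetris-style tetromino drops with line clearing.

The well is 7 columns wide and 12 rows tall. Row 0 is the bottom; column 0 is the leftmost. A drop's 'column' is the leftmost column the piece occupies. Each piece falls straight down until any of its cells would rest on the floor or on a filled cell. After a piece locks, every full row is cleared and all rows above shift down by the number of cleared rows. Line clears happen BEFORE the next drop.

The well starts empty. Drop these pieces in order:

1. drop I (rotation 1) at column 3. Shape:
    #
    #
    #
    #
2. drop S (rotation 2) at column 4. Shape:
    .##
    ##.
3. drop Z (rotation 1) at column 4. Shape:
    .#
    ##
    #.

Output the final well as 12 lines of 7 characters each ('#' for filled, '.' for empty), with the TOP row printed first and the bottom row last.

Answer: .......
.......
.......
.......
.......
.......
.......
.......
...#.#.
...###.
...####
...###.

Derivation:
Drop 1: I rot1 at col 3 lands with bottom-row=0; cleared 0 line(s) (total 0); column heights now [0 0 0 4 0 0 0], max=4
Drop 2: S rot2 at col 4 lands with bottom-row=0; cleared 0 line(s) (total 0); column heights now [0 0 0 4 1 2 2], max=4
Drop 3: Z rot1 at col 4 lands with bottom-row=1; cleared 0 line(s) (total 0); column heights now [0 0 0 4 3 4 2], max=4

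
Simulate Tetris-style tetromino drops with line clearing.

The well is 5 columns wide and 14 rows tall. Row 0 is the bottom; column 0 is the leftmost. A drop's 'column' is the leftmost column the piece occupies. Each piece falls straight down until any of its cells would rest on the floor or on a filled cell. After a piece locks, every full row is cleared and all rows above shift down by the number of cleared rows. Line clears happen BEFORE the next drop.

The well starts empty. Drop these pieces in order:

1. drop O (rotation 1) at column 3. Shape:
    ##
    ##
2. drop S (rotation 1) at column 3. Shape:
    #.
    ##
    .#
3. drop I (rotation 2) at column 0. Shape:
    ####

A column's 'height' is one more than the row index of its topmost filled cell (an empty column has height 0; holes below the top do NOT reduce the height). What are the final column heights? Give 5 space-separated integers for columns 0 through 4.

Answer: 6 6 6 6 4

Derivation:
Drop 1: O rot1 at col 3 lands with bottom-row=0; cleared 0 line(s) (total 0); column heights now [0 0 0 2 2], max=2
Drop 2: S rot1 at col 3 lands with bottom-row=2; cleared 0 line(s) (total 0); column heights now [0 0 0 5 4], max=5
Drop 3: I rot2 at col 0 lands with bottom-row=5; cleared 0 line(s) (total 0); column heights now [6 6 6 6 4], max=6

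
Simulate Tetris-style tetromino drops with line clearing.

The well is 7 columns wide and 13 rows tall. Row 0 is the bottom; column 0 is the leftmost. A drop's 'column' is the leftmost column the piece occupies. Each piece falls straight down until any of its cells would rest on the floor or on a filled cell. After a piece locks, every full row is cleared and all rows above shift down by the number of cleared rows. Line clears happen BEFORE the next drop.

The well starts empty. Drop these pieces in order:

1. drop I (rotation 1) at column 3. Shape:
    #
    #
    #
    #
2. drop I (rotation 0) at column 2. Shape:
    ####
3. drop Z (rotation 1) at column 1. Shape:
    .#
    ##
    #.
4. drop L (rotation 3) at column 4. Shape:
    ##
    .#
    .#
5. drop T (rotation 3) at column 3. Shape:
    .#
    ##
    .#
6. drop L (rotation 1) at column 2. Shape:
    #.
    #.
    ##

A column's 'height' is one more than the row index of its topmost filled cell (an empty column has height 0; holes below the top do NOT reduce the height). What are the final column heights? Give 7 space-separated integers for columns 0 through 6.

Drop 1: I rot1 at col 3 lands with bottom-row=0; cleared 0 line(s) (total 0); column heights now [0 0 0 4 0 0 0], max=4
Drop 2: I rot0 at col 2 lands with bottom-row=4; cleared 0 line(s) (total 0); column heights now [0 0 5 5 5 5 0], max=5
Drop 3: Z rot1 at col 1 lands with bottom-row=4; cleared 0 line(s) (total 0); column heights now [0 6 7 5 5 5 0], max=7
Drop 4: L rot3 at col 4 lands with bottom-row=5; cleared 0 line(s) (total 0); column heights now [0 6 7 5 8 8 0], max=8
Drop 5: T rot3 at col 3 lands with bottom-row=8; cleared 0 line(s) (total 0); column heights now [0 6 7 10 11 8 0], max=11
Drop 6: L rot1 at col 2 lands with bottom-row=10; cleared 0 line(s) (total 0); column heights now [0 6 13 11 11 8 0], max=13

Answer: 0 6 13 11 11 8 0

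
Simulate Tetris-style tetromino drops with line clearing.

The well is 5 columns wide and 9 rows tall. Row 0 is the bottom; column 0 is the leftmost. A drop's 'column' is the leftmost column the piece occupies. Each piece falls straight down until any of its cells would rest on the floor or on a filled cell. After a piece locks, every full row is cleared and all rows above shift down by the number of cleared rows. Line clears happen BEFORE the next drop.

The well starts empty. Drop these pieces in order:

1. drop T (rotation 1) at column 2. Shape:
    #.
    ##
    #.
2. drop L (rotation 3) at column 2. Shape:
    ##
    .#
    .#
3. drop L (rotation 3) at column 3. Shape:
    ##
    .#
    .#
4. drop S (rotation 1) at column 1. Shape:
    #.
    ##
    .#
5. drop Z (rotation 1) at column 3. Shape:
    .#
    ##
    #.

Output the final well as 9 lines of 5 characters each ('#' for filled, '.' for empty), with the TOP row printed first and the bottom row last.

Answer: ....#
.#.##
.###.
..###
..###
...##
..##.
..##.
..#..

Derivation:
Drop 1: T rot1 at col 2 lands with bottom-row=0; cleared 0 line(s) (total 0); column heights now [0 0 3 2 0], max=3
Drop 2: L rot3 at col 2 lands with bottom-row=2; cleared 0 line(s) (total 0); column heights now [0 0 5 5 0], max=5
Drop 3: L rot3 at col 3 lands with bottom-row=3; cleared 0 line(s) (total 0); column heights now [0 0 5 6 6], max=6
Drop 4: S rot1 at col 1 lands with bottom-row=5; cleared 0 line(s) (total 0); column heights now [0 8 7 6 6], max=8
Drop 5: Z rot1 at col 3 lands with bottom-row=6; cleared 0 line(s) (total 0); column heights now [0 8 7 8 9], max=9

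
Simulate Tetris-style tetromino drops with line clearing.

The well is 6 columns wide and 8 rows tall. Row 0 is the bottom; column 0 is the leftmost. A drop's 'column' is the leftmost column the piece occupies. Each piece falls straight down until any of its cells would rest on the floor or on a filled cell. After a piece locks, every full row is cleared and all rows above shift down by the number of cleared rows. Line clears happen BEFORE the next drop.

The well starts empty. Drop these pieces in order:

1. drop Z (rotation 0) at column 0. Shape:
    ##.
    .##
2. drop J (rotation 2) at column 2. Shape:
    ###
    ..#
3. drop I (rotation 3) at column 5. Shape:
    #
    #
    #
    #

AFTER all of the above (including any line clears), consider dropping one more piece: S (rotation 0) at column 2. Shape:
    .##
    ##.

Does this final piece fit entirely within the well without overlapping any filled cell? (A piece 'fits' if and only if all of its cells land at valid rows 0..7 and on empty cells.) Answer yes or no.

Answer: yes

Derivation:
Drop 1: Z rot0 at col 0 lands with bottom-row=0; cleared 0 line(s) (total 0); column heights now [2 2 1 0 0 0], max=2
Drop 2: J rot2 at col 2 lands with bottom-row=0; cleared 0 line(s) (total 0); column heights now [2 2 2 2 2 0], max=2
Drop 3: I rot3 at col 5 lands with bottom-row=0; cleared 1 line(s) (total 1); column heights now [0 1 1 0 1 3], max=3
Test piece S rot0 at col 2 (width 3): heights before test = [0 1 1 0 1 3]; fits = True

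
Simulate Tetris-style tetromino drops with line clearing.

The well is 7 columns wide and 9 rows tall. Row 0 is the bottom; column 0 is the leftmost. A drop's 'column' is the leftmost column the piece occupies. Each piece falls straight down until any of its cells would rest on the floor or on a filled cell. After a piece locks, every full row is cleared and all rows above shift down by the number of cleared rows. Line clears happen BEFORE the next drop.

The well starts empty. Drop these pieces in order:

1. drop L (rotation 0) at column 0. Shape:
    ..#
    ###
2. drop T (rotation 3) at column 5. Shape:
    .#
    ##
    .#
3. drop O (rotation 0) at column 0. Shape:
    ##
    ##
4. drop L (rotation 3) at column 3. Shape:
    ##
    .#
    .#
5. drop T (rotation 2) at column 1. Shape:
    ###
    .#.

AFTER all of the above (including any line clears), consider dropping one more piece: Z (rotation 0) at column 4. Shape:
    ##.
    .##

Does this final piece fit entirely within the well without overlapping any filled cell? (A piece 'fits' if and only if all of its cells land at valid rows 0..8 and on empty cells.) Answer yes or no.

Answer: yes

Derivation:
Drop 1: L rot0 at col 0 lands with bottom-row=0; cleared 0 line(s) (total 0); column heights now [1 1 2 0 0 0 0], max=2
Drop 2: T rot3 at col 5 lands with bottom-row=0; cleared 0 line(s) (total 0); column heights now [1 1 2 0 0 2 3], max=3
Drop 3: O rot0 at col 0 lands with bottom-row=1; cleared 0 line(s) (total 0); column heights now [3 3 2 0 0 2 3], max=3
Drop 4: L rot3 at col 3 lands with bottom-row=0; cleared 0 line(s) (total 0); column heights now [3 3 2 3 3 2 3], max=3
Drop 5: T rot2 at col 1 lands with bottom-row=2; cleared 0 line(s) (total 0); column heights now [3 4 4 4 3 2 3], max=4
Test piece Z rot0 at col 4 (width 3): heights before test = [3 4 4 4 3 2 3]; fits = True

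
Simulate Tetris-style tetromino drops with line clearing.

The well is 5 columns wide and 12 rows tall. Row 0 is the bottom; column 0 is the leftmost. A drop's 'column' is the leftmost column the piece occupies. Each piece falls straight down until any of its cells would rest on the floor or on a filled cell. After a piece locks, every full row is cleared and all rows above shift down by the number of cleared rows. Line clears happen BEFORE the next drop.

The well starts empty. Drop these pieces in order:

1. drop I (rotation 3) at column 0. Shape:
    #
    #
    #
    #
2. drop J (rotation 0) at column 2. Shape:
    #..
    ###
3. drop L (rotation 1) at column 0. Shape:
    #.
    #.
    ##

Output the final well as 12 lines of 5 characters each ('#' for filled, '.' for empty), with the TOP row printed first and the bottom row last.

Drop 1: I rot3 at col 0 lands with bottom-row=0; cleared 0 line(s) (total 0); column heights now [4 0 0 0 0], max=4
Drop 2: J rot0 at col 2 lands with bottom-row=0; cleared 0 line(s) (total 0); column heights now [4 0 2 1 1], max=4
Drop 3: L rot1 at col 0 lands with bottom-row=4; cleared 0 line(s) (total 0); column heights now [7 5 2 1 1], max=7

Answer: .....
.....
.....
.....
.....
#....
#....
##...
#....
#....
#.#..
#.###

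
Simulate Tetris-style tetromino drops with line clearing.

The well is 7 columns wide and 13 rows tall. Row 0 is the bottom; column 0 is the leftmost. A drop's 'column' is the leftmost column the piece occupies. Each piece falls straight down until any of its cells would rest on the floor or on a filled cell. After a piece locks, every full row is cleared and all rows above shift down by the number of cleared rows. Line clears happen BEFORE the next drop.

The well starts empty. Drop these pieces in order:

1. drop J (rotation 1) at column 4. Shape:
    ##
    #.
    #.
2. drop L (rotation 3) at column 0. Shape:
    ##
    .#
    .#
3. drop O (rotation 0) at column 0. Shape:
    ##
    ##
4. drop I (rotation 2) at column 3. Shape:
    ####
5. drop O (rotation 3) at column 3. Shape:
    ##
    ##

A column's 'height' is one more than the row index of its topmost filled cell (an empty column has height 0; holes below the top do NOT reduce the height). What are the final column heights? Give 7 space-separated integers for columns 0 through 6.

Answer: 5 5 0 6 6 4 4

Derivation:
Drop 1: J rot1 at col 4 lands with bottom-row=0; cleared 0 line(s) (total 0); column heights now [0 0 0 0 3 3 0], max=3
Drop 2: L rot3 at col 0 lands with bottom-row=0; cleared 0 line(s) (total 0); column heights now [3 3 0 0 3 3 0], max=3
Drop 3: O rot0 at col 0 lands with bottom-row=3; cleared 0 line(s) (total 0); column heights now [5 5 0 0 3 3 0], max=5
Drop 4: I rot2 at col 3 lands with bottom-row=3; cleared 0 line(s) (total 0); column heights now [5 5 0 4 4 4 4], max=5
Drop 5: O rot3 at col 3 lands with bottom-row=4; cleared 0 line(s) (total 0); column heights now [5 5 0 6 6 4 4], max=6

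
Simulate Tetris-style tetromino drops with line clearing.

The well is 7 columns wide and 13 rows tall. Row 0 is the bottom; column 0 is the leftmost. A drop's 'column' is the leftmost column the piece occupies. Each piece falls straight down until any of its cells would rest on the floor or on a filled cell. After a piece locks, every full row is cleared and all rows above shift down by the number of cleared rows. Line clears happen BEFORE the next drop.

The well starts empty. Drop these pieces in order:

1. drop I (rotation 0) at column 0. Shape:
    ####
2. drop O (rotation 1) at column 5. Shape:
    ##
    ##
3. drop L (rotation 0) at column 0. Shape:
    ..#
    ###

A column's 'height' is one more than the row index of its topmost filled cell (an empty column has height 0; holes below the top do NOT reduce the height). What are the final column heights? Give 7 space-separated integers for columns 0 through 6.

Drop 1: I rot0 at col 0 lands with bottom-row=0; cleared 0 line(s) (total 0); column heights now [1 1 1 1 0 0 0], max=1
Drop 2: O rot1 at col 5 lands with bottom-row=0; cleared 0 line(s) (total 0); column heights now [1 1 1 1 0 2 2], max=2
Drop 3: L rot0 at col 0 lands with bottom-row=1; cleared 0 line(s) (total 0); column heights now [2 2 3 1 0 2 2], max=3

Answer: 2 2 3 1 0 2 2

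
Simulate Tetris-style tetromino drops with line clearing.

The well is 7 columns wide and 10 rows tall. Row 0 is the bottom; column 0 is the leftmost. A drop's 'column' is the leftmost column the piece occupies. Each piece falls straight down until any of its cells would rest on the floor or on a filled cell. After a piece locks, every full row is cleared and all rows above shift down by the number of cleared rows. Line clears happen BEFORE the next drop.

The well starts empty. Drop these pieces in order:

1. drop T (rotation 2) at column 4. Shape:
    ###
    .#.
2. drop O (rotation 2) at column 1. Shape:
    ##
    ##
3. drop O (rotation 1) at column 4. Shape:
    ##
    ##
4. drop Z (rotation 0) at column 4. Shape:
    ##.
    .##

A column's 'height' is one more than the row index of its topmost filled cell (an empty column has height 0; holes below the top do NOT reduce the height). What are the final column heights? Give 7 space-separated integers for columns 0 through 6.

Answer: 0 2 2 0 6 6 5

Derivation:
Drop 1: T rot2 at col 4 lands with bottom-row=0; cleared 0 line(s) (total 0); column heights now [0 0 0 0 2 2 2], max=2
Drop 2: O rot2 at col 1 lands with bottom-row=0; cleared 0 line(s) (total 0); column heights now [0 2 2 0 2 2 2], max=2
Drop 3: O rot1 at col 4 lands with bottom-row=2; cleared 0 line(s) (total 0); column heights now [0 2 2 0 4 4 2], max=4
Drop 4: Z rot0 at col 4 lands with bottom-row=4; cleared 0 line(s) (total 0); column heights now [0 2 2 0 6 6 5], max=6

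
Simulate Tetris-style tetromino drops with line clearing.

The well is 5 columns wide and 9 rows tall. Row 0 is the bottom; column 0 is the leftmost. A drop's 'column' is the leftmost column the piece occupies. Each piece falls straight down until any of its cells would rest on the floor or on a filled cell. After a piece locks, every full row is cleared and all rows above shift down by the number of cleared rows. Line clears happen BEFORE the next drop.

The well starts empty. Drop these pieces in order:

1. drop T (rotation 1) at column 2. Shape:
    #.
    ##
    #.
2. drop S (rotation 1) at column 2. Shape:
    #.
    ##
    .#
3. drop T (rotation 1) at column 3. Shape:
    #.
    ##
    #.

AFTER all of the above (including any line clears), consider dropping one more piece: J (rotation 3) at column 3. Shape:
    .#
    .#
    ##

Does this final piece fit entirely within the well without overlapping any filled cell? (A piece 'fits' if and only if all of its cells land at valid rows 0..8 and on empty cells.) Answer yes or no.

Drop 1: T rot1 at col 2 lands with bottom-row=0; cleared 0 line(s) (total 0); column heights now [0 0 3 2 0], max=3
Drop 2: S rot1 at col 2 lands with bottom-row=2; cleared 0 line(s) (total 0); column heights now [0 0 5 4 0], max=5
Drop 3: T rot1 at col 3 lands with bottom-row=4; cleared 0 line(s) (total 0); column heights now [0 0 5 7 6], max=7
Test piece J rot3 at col 3 (width 2): heights before test = [0 0 5 7 6]; fits = False

Answer: no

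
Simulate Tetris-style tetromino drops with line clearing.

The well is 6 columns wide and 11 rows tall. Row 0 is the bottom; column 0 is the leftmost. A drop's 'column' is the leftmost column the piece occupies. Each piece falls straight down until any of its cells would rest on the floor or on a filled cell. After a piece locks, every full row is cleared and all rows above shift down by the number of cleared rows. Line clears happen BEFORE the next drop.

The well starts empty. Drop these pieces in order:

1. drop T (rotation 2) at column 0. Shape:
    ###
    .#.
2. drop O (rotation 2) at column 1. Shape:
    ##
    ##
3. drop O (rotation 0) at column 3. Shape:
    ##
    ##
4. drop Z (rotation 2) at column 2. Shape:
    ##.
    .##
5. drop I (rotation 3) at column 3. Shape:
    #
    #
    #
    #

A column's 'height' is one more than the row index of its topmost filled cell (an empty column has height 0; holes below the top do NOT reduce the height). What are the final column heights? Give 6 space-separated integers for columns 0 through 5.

Drop 1: T rot2 at col 0 lands with bottom-row=0; cleared 0 line(s) (total 0); column heights now [2 2 2 0 0 0], max=2
Drop 2: O rot2 at col 1 lands with bottom-row=2; cleared 0 line(s) (total 0); column heights now [2 4 4 0 0 0], max=4
Drop 3: O rot0 at col 3 lands with bottom-row=0; cleared 0 line(s) (total 0); column heights now [2 4 4 2 2 0], max=4
Drop 4: Z rot2 at col 2 lands with bottom-row=3; cleared 0 line(s) (total 0); column heights now [2 4 5 5 4 0], max=5
Drop 5: I rot3 at col 3 lands with bottom-row=5; cleared 0 line(s) (total 0); column heights now [2 4 5 9 4 0], max=9

Answer: 2 4 5 9 4 0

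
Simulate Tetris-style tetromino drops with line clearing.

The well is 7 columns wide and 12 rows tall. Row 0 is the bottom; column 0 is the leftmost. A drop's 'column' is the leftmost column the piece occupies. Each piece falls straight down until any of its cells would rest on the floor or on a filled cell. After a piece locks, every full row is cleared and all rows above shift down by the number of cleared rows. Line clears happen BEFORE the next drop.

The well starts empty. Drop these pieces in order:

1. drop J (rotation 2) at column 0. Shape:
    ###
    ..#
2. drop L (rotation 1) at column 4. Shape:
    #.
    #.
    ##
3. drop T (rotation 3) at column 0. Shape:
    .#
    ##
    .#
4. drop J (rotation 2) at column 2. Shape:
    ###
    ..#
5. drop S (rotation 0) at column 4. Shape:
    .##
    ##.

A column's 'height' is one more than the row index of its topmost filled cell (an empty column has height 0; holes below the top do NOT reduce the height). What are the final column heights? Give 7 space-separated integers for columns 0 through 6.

Drop 1: J rot2 at col 0 lands with bottom-row=0; cleared 0 line(s) (total 0); column heights now [2 2 2 0 0 0 0], max=2
Drop 2: L rot1 at col 4 lands with bottom-row=0; cleared 0 line(s) (total 0); column heights now [2 2 2 0 3 1 0], max=3
Drop 3: T rot3 at col 0 lands with bottom-row=2; cleared 0 line(s) (total 0); column heights now [4 5 2 0 3 1 0], max=5
Drop 4: J rot2 at col 2 lands with bottom-row=3; cleared 0 line(s) (total 0); column heights now [4 5 5 5 5 1 0], max=5
Drop 5: S rot0 at col 4 lands with bottom-row=5; cleared 0 line(s) (total 0); column heights now [4 5 5 5 6 7 7], max=7

Answer: 4 5 5 5 6 7 7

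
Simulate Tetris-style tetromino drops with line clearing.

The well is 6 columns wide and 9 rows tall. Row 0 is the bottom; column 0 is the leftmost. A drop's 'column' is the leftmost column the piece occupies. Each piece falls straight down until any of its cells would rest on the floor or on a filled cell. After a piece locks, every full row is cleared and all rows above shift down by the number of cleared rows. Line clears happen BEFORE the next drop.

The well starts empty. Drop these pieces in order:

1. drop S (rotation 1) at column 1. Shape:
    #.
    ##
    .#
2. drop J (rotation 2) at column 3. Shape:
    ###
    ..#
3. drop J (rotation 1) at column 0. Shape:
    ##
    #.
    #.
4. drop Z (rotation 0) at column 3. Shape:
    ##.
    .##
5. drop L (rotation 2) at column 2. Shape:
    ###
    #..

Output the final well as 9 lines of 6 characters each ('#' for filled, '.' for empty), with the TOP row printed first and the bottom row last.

Drop 1: S rot1 at col 1 lands with bottom-row=0; cleared 0 line(s) (total 0); column heights now [0 3 2 0 0 0], max=3
Drop 2: J rot2 at col 3 lands with bottom-row=0; cleared 0 line(s) (total 0); column heights now [0 3 2 2 2 2], max=3
Drop 3: J rot1 at col 0 lands with bottom-row=1; cleared 1 line(s) (total 1); column heights now [3 3 1 0 0 1], max=3
Drop 4: Z rot0 at col 3 lands with bottom-row=1; cleared 0 line(s) (total 1); column heights now [3 3 1 3 3 2], max=3
Drop 5: L rot2 at col 2 lands with bottom-row=2; cleared 0 line(s) (total 1); column heights now [3 3 4 4 4 2], max=4

Answer: ......
......
......
......
......
..###.
#####.
##..##
..#..#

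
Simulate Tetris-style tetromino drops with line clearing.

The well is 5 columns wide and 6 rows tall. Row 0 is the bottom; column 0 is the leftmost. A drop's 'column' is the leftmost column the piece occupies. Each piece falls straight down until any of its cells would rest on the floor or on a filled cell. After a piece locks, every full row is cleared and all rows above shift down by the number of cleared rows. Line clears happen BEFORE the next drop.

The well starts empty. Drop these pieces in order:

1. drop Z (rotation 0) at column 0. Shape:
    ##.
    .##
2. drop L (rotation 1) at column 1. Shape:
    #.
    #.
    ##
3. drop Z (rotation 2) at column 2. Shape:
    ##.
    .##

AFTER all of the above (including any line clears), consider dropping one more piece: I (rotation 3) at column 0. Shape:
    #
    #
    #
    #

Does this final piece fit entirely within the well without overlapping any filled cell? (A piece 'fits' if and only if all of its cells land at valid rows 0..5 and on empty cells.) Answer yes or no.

Answer: yes

Derivation:
Drop 1: Z rot0 at col 0 lands with bottom-row=0; cleared 0 line(s) (total 0); column heights now [2 2 1 0 0], max=2
Drop 2: L rot1 at col 1 lands with bottom-row=2; cleared 0 line(s) (total 0); column heights now [2 5 3 0 0], max=5
Drop 3: Z rot2 at col 2 lands with bottom-row=2; cleared 0 line(s) (total 0); column heights now [2 5 4 4 3], max=5
Test piece I rot3 at col 0 (width 1): heights before test = [2 5 4 4 3]; fits = True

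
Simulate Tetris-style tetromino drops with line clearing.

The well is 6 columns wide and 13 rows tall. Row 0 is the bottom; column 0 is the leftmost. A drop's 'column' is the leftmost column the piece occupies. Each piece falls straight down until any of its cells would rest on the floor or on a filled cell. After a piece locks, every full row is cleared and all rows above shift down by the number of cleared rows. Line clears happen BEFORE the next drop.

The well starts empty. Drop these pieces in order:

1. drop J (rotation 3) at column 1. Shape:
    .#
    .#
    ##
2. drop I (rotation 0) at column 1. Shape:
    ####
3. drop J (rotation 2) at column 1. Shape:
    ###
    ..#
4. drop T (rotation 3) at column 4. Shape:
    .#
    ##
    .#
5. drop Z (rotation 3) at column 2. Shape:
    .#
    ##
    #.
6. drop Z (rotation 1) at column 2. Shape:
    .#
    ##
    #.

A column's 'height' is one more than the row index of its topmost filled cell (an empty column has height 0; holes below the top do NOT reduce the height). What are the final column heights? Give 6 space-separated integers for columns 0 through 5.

Answer: 0 6 10 11 5 6

Derivation:
Drop 1: J rot3 at col 1 lands with bottom-row=0; cleared 0 line(s) (total 0); column heights now [0 1 3 0 0 0], max=3
Drop 2: I rot0 at col 1 lands with bottom-row=3; cleared 0 line(s) (total 0); column heights now [0 4 4 4 4 0], max=4
Drop 3: J rot2 at col 1 lands with bottom-row=4; cleared 0 line(s) (total 0); column heights now [0 6 6 6 4 0], max=6
Drop 4: T rot3 at col 4 lands with bottom-row=3; cleared 0 line(s) (total 0); column heights now [0 6 6 6 5 6], max=6
Drop 5: Z rot3 at col 2 lands with bottom-row=6; cleared 0 line(s) (total 0); column heights now [0 6 8 9 5 6], max=9
Drop 6: Z rot1 at col 2 lands with bottom-row=8; cleared 0 line(s) (total 0); column heights now [0 6 10 11 5 6], max=11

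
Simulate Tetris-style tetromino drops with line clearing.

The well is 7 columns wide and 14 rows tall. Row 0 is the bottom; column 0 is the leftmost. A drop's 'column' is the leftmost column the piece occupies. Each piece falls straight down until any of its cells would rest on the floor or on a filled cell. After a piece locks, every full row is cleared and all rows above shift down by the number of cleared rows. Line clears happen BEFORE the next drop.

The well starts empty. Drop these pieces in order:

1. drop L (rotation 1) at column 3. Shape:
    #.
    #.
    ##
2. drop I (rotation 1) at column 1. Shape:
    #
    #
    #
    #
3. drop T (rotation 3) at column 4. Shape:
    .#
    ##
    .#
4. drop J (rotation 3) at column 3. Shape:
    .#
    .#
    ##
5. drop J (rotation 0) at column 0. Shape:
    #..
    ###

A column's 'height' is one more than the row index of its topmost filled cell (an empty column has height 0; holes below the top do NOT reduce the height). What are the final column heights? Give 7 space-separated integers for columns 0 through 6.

Drop 1: L rot1 at col 3 lands with bottom-row=0; cleared 0 line(s) (total 0); column heights now [0 0 0 3 1 0 0], max=3
Drop 2: I rot1 at col 1 lands with bottom-row=0; cleared 0 line(s) (total 0); column heights now [0 4 0 3 1 0 0], max=4
Drop 3: T rot3 at col 4 lands with bottom-row=0; cleared 0 line(s) (total 0); column heights now [0 4 0 3 2 3 0], max=4
Drop 4: J rot3 at col 3 lands with bottom-row=3; cleared 0 line(s) (total 0); column heights now [0 4 0 4 6 3 0], max=6
Drop 5: J rot0 at col 0 lands with bottom-row=4; cleared 0 line(s) (total 0); column heights now [6 5 5 4 6 3 0], max=6

Answer: 6 5 5 4 6 3 0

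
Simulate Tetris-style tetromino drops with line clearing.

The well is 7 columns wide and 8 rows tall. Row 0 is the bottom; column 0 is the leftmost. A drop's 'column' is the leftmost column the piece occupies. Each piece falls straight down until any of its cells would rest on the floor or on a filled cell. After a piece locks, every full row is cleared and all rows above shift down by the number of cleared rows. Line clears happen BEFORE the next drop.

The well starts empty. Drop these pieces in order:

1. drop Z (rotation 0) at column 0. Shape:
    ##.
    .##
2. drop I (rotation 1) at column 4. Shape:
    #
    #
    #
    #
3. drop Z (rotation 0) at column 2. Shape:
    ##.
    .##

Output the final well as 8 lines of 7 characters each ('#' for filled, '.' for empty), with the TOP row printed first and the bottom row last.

Answer: .......
.......
..##...
...##..
....#..
....#..
##..#..
.##.#..

Derivation:
Drop 1: Z rot0 at col 0 lands with bottom-row=0; cleared 0 line(s) (total 0); column heights now [2 2 1 0 0 0 0], max=2
Drop 2: I rot1 at col 4 lands with bottom-row=0; cleared 0 line(s) (total 0); column heights now [2 2 1 0 4 0 0], max=4
Drop 3: Z rot0 at col 2 lands with bottom-row=4; cleared 0 line(s) (total 0); column heights now [2 2 6 6 5 0 0], max=6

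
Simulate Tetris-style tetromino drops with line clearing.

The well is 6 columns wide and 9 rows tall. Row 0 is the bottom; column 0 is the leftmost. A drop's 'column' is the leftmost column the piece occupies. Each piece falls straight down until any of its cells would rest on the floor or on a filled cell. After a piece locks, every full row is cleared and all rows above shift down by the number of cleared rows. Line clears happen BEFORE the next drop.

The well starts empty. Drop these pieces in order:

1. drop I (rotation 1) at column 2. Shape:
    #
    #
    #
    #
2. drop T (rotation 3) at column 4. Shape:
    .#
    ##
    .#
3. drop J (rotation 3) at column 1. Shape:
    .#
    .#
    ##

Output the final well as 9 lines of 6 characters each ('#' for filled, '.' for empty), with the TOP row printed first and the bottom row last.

Drop 1: I rot1 at col 2 lands with bottom-row=0; cleared 0 line(s) (total 0); column heights now [0 0 4 0 0 0], max=4
Drop 2: T rot3 at col 4 lands with bottom-row=0; cleared 0 line(s) (total 0); column heights now [0 0 4 0 2 3], max=4
Drop 3: J rot3 at col 1 lands with bottom-row=4; cleared 0 line(s) (total 0); column heights now [0 5 7 0 2 3], max=7

Answer: ......
......
..#...
..#...
.##...
..#...
..#..#
..#.##
..#..#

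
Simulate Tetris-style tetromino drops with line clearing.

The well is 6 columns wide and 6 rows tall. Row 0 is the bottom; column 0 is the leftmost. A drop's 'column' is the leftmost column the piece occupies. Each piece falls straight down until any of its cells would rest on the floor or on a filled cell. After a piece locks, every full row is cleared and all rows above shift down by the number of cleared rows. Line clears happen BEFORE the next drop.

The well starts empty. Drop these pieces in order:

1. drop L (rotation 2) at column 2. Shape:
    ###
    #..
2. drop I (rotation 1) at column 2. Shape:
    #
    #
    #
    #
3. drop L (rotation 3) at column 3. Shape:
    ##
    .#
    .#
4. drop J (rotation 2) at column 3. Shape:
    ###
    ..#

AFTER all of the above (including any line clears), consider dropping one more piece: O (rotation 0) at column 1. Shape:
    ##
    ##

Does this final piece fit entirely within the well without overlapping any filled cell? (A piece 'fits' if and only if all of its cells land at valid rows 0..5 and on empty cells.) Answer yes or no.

Drop 1: L rot2 at col 2 lands with bottom-row=0; cleared 0 line(s) (total 0); column heights now [0 0 2 2 2 0], max=2
Drop 2: I rot1 at col 2 lands with bottom-row=2; cleared 0 line(s) (total 0); column heights now [0 0 6 2 2 0], max=6
Drop 3: L rot3 at col 3 lands with bottom-row=2; cleared 0 line(s) (total 0); column heights now [0 0 6 5 5 0], max=6
Drop 4: J rot2 at col 3 lands with bottom-row=4; cleared 0 line(s) (total 0); column heights now [0 0 6 6 6 6], max=6
Test piece O rot0 at col 1 (width 2): heights before test = [0 0 6 6 6 6]; fits = False

Answer: no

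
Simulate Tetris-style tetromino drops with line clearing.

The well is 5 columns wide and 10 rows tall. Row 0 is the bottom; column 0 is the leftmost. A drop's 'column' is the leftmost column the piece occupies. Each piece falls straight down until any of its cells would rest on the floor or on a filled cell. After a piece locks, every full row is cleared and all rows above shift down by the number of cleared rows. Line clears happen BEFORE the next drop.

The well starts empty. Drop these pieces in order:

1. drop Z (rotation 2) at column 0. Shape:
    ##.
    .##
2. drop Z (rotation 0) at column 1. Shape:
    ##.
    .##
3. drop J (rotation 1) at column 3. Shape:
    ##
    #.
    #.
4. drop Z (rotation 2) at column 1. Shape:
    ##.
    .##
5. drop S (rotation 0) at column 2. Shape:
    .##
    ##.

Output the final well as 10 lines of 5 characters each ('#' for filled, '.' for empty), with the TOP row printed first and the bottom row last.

Answer: .....
...##
..##.
.##..
..##.
...##
...#.
.###.
####.
.##..

Derivation:
Drop 1: Z rot2 at col 0 lands with bottom-row=0; cleared 0 line(s) (total 0); column heights now [2 2 1 0 0], max=2
Drop 2: Z rot0 at col 1 lands with bottom-row=1; cleared 0 line(s) (total 0); column heights now [2 3 3 2 0], max=3
Drop 3: J rot1 at col 3 lands with bottom-row=2; cleared 0 line(s) (total 0); column heights now [2 3 3 5 5], max=5
Drop 4: Z rot2 at col 1 lands with bottom-row=5; cleared 0 line(s) (total 0); column heights now [2 7 7 6 5], max=7
Drop 5: S rot0 at col 2 lands with bottom-row=7; cleared 0 line(s) (total 0); column heights now [2 7 8 9 9], max=9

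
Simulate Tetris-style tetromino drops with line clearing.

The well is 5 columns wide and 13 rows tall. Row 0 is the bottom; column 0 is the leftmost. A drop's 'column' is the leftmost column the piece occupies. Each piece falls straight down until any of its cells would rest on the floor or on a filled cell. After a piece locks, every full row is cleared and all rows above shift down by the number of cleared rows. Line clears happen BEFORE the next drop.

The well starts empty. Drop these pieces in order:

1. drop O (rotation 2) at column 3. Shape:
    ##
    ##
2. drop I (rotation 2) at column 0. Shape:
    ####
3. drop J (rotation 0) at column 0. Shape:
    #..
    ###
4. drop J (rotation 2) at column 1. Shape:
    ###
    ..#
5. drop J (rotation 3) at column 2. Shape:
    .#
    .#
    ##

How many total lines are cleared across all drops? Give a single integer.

Answer: 0

Derivation:
Drop 1: O rot2 at col 3 lands with bottom-row=0; cleared 0 line(s) (total 0); column heights now [0 0 0 2 2], max=2
Drop 2: I rot2 at col 0 lands with bottom-row=2; cleared 0 line(s) (total 0); column heights now [3 3 3 3 2], max=3
Drop 3: J rot0 at col 0 lands with bottom-row=3; cleared 0 line(s) (total 0); column heights now [5 4 4 3 2], max=5
Drop 4: J rot2 at col 1 lands with bottom-row=3; cleared 0 line(s) (total 0); column heights now [5 5 5 5 2], max=5
Drop 5: J rot3 at col 2 lands with bottom-row=5; cleared 0 line(s) (total 0); column heights now [5 5 6 8 2], max=8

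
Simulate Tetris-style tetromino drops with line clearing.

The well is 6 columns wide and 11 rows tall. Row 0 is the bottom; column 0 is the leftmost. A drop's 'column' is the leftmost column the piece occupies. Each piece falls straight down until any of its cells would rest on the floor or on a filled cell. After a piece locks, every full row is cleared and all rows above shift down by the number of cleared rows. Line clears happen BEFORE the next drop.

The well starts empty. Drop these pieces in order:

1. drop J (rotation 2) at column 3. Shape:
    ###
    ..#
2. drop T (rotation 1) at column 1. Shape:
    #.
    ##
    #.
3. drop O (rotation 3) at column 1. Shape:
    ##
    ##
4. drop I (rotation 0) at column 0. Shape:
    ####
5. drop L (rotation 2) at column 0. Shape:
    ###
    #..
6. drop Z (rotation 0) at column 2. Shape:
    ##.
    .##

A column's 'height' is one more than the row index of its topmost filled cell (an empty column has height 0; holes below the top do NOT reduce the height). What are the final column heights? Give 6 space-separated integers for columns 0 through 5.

Answer: 8 8 9 9 8 2

Derivation:
Drop 1: J rot2 at col 3 lands with bottom-row=0; cleared 0 line(s) (total 0); column heights now [0 0 0 2 2 2], max=2
Drop 2: T rot1 at col 1 lands with bottom-row=0; cleared 0 line(s) (total 0); column heights now [0 3 2 2 2 2], max=3
Drop 3: O rot3 at col 1 lands with bottom-row=3; cleared 0 line(s) (total 0); column heights now [0 5 5 2 2 2], max=5
Drop 4: I rot0 at col 0 lands with bottom-row=5; cleared 0 line(s) (total 0); column heights now [6 6 6 6 2 2], max=6
Drop 5: L rot2 at col 0 lands with bottom-row=6; cleared 0 line(s) (total 0); column heights now [8 8 8 6 2 2], max=8
Drop 6: Z rot0 at col 2 lands with bottom-row=7; cleared 0 line(s) (total 0); column heights now [8 8 9 9 8 2], max=9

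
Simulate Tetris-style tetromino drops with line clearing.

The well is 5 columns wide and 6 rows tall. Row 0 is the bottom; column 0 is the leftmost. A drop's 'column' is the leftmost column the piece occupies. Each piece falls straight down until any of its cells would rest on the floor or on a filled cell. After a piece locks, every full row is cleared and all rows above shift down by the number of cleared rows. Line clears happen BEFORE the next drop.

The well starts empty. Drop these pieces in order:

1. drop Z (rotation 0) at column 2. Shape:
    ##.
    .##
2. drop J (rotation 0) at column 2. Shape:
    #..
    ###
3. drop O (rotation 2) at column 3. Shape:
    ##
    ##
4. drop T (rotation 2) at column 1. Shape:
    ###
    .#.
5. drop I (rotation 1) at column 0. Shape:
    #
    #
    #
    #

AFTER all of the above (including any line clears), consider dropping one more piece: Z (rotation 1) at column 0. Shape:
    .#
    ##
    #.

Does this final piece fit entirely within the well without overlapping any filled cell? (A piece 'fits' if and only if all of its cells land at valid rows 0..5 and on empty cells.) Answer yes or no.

Answer: no

Derivation:
Drop 1: Z rot0 at col 2 lands with bottom-row=0; cleared 0 line(s) (total 0); column heights now [0 0 2 2 1], max=2
Drop 2: J rot0 at col 2 lands with bottom-row=2; cleared 0 line(s) (total 0); column heights now [0 0 4 3 3], max=4
Drop 3: O rot2 at col 3 lands with bottom-row=3; cleared 0 line(s) (total 0); column heights now [0 0 4 5 5], max=5
Drop 4: T rot2 at col 1 lands with bottom-row=4; cleared 0 line(s) (total 0); column heights now [0 6 6 6 5], max=6
Drop 5: I rot1 at col 0 lands with bottom-row=0; cleared 0 line(s) (total 0); column heights now [4 6 6 6 5], max=6
Test piece Z rot1 at col 0 (width 2): heights before test = [4 6 6 6 5]; fits = False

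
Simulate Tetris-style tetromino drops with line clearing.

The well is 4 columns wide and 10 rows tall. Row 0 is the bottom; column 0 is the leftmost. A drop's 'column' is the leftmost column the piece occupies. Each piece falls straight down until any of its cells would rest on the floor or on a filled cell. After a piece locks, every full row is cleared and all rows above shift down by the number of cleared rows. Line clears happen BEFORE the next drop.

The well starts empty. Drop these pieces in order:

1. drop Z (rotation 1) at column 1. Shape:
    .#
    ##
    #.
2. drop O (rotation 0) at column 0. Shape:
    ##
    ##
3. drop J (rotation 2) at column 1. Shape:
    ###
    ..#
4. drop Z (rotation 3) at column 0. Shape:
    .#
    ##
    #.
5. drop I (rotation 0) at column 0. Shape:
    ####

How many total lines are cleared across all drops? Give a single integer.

Answer: 2

Derivation:
Drop 1: Z rot1 at col 1 lands with bottom-row=0; cleared 0 line(s) (total 0); column heights now [0 2 3 0], max=3
Drop 2: O rot0 at col 0 lands with bottom-row=2; cleared 0 line(s) (total 0); column heights now [4 4 3 0], max=4
Drop 3: J rot2 at col 1 lands with bottom-row=3; cleared 0 line(s) (total 0); column heights now [4 5 5 5], max=5
Drop 4: Z rot3 at col 0 lands with bottom-row=4; cleared 1 line(s) (total 1); column heights now [5 6 3 4], max=6
Drop 5: I rot0 at col 0 lands with bottom-row=6; cleared 1 line(s) (total 2); column heights now [5 6 3 4], max=6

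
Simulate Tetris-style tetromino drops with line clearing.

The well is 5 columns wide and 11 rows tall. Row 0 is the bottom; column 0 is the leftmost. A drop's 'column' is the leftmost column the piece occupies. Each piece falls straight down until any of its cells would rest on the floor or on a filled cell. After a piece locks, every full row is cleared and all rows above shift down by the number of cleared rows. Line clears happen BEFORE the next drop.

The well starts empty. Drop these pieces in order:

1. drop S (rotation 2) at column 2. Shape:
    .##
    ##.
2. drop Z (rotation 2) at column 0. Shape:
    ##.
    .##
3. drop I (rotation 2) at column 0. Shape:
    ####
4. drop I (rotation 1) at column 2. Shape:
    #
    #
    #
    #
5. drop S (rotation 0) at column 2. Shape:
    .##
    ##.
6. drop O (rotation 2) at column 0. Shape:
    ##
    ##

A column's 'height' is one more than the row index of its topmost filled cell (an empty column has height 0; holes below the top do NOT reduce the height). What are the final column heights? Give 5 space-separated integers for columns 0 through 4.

Drop 1: S rot2 at col 2 lands with bottom-row=0; cleared 0 line(s) (total 0); column heights now [0 0 1 2 2], max=2
Drop 2: Z rot2 at col 0 lands with bottom-row=1; cleared 0 line(s) (total 0); column heights now [3 3 2 2 2], max=3
Drop 3: I rot2 at col 0 lands with bottom-row=3; cleared 0 line(s) (total 0); column heights now [4 4 4 4 2], max=4
Drop 4: I rot1 at col 2 lands with bottom-row=4; cleared 0 line(s) (total 0); column heights now [4 4 8 4 2], max=8
Drop 5: S rot0 at col 2 lands with bottom-row=8; cleared 0 line(s) (total 0); column heights now [4 4 9 10 10], max=10
Drop 6: O rot2 at col 0 lands with bottom-row=4; cleared 0 line(s) (total 0); column heights now [6 6 9 10 10], max=10

Answer: 6 6 9 10 10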